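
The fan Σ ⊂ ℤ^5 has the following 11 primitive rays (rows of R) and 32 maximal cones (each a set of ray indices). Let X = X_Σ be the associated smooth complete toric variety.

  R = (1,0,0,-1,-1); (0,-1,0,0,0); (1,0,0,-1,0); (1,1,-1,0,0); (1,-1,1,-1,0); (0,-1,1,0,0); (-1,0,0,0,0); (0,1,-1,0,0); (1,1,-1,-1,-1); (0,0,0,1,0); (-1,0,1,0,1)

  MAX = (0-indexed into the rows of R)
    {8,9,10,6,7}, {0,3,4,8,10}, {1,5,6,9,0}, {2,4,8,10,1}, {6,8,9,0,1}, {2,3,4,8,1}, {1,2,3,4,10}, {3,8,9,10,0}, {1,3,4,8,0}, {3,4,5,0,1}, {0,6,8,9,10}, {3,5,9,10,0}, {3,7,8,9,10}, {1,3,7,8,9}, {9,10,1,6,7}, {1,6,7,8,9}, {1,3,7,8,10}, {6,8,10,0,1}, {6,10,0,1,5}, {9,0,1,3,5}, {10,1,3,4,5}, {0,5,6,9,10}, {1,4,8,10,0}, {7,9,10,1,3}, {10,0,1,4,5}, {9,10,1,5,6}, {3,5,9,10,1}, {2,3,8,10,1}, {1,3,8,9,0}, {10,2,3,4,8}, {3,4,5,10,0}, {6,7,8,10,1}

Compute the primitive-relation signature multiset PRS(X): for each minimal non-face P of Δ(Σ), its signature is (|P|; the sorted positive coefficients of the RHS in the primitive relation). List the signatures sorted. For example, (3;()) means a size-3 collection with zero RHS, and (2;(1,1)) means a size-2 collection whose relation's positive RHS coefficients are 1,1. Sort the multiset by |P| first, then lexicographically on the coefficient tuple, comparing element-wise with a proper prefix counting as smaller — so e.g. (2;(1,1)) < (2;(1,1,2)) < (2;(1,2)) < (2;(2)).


16 minimal non-faces of Δ(Σ) (on 11 rays):

  {5,7}:  v_{5} + v_{7} = 0  ⇒ sig = (2;())
  {0,7}:  v_{0} + v_{7} = v_{8}  ⇒ sig = (2;(1))
  {2,5}:  v_{2} + v_{5} = v_{4}  ⇒ sig = (2;(1))
  {3,6}:  v_{3} + v_{6} = v_{7}  ⇒ sig = (2;(1))
  {4,7}:  v_{4} + v_{7} = v_{2}  ⇒ sig = (2;(1))
  {5,8}:  v_{5} + v_{8} = v_{0}  ⇒ sig = (2;(1))
  {0,2}:  v_{0} + v_{2} = v_{4} + v_{8}  ⇒ sig = (2;(1,1))
  {2,9}:  v_{2} + v_{9} = v_{3} + v_{5}  ⇒ sig = (2;(1,1))
  {2,6}:  v_{2} + v_{6} = v_{1} + v_{8} + v_{10}  ⇒ sig = (2;(1,1,1))
  {4,6}:  v_{4} + v_{6} = v_{0} + v_{1} + v_{10}  ⇒ sig = (2;(1,1,1))
  {2,7}:  v_{2} + v_{7} = v_{1} + v_{3} + v_{8} + v_{10}  ⇒ sig = (2;(1,1,1,1))
  {4,9}:  v_{4} + v_{9} = v_{3} + 2·v_{5}  ⇒ sig = (2;(1,2))
  {1,8,9,10}:  v_{1} + v_{8} + v_{9} + v_{10} = 0  ⇒ sig = (4;())
  {0,1,3,10}:  v_{0} + v_{1} + v_{3} + v_{10} = v_{2}  ⇒ sig = (4;(1))
  {0,1,9,10}:  v_{0} + v_{1} + v_{9} + v_{10} = v_{5}  ⇒ sig = (4;(1))
  {1,3,4,8,10}:  v_{1} + v_{3} + v_{4} + v_{8} + v_{10} = 2·v_{2}  ⇒ sig = (5;(2))

Signatures (|P|; sorted positive RHS coefficients), sorted:
    (2;())
    (2;(1))
    (2;(1))
    (2;(1))
    (2;(1))
    (2;(1))
    (2;(1,1))
    (2;(1,1))
    (2;(1,1,1))
    (2;(1,1,1))
    (2;(1,1,1,1))
    (2;(1,2))
    (4;())
    (4;(1))
    (4;(1))
    (5;(2))


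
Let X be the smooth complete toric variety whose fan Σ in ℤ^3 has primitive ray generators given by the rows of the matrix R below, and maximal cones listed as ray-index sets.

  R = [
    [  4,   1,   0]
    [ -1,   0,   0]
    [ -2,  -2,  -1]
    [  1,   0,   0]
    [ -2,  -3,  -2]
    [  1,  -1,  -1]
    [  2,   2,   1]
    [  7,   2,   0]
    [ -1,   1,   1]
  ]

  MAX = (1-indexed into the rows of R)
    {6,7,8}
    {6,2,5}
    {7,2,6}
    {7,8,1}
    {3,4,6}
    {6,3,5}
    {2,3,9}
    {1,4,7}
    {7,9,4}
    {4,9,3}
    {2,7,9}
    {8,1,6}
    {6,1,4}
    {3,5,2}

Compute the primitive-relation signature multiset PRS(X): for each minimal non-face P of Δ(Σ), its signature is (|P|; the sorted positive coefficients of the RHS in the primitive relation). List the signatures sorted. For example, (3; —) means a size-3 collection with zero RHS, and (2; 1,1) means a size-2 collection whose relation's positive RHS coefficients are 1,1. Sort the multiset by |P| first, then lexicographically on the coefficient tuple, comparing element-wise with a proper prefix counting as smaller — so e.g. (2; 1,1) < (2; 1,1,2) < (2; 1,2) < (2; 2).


Minimal non-faces — 18 found among 9 rays, 14 max cones:

  {2,4}:  v_{2} + v_{4} = 0  →  sig = (2; —)
  {3,7}:  v_{3} + v_{7} = 0  →  sig = (2; —)
  {6,9}:  v_{6} + v_{9} = 0  →  sig = (2; —)
  {1,2}:  v_{1} + v_{2} = v_{6} + v_{7}  →  sig = (2; 1,1)
  {1,3}:  v_{1} + v_{3} = v_{4} + v_{6}  →  sig = (2; 1,1)
  {1,9}:  v_{1} + v_{9} = v_{4} + v_{7}  →  sig = (2; 1,1)
  {3,8}:  v_{3} + v_{8} = v_{1} + v_{6}  →  sig = (2; 1,1)
  {4,5}:  v_{4} + v_{5} = v_{3} + v_{6}  →  sig = (2; 1,1)
  {5,7}:  v_{5} + v_{7} = v_{2} + v_{6}  →  sig = (2; 1,1)
  {5,9}:  v_{5} + v_{9} = v_{2} + v_{3}  →  sig = (2; 1,1)
  {8,9}:  v_{8} + v_{9} = v_{1} + v_{7}  →  sig = (2; 1,1)
  {5,8}:  v_{5} + v_{8} = 3·v_{6} + v_{7}  →  sig = (2; 1,3)
  {1,5}:  v_{1} + v_{5} = 2·v_{6}  →  sig = (2; 2)
  {4,8}:  v_{4} + v_{8} = 2·v_{1}  →  sig = (2; 2)
  {2,8}:  v_{2} + v_{8} = 2·v_{6} + 2·v_{7}  →  sig = (2; 2,2)
  {1,6,7}:  v_{1} + v_{6} + v_{7} = v_{8}  →  sig = (3; 1)
  {2,3,6}:  v_{2} + v_{3} + v_{6} = v_{5}  →  sig = (3; 1)
  {4,6,7}:  v_{4} + v_{6} + v_{7} = v_{1}  →  sig = (3; 1)

Signatures (|P|; sorted positive RHS coefficients), sorted:
[(2; —), (2; —), (2; —), (2; 1,1), (2; 1,1), (2; 1,1), (2; 1,1), (2; 1,1), (2; 1,1), (2; 1,1), (2; 1,1), (2; 1,3), (2; 2), (2; 2), (2; 2,2), (3; 1), (3; 1), (3; 1)]


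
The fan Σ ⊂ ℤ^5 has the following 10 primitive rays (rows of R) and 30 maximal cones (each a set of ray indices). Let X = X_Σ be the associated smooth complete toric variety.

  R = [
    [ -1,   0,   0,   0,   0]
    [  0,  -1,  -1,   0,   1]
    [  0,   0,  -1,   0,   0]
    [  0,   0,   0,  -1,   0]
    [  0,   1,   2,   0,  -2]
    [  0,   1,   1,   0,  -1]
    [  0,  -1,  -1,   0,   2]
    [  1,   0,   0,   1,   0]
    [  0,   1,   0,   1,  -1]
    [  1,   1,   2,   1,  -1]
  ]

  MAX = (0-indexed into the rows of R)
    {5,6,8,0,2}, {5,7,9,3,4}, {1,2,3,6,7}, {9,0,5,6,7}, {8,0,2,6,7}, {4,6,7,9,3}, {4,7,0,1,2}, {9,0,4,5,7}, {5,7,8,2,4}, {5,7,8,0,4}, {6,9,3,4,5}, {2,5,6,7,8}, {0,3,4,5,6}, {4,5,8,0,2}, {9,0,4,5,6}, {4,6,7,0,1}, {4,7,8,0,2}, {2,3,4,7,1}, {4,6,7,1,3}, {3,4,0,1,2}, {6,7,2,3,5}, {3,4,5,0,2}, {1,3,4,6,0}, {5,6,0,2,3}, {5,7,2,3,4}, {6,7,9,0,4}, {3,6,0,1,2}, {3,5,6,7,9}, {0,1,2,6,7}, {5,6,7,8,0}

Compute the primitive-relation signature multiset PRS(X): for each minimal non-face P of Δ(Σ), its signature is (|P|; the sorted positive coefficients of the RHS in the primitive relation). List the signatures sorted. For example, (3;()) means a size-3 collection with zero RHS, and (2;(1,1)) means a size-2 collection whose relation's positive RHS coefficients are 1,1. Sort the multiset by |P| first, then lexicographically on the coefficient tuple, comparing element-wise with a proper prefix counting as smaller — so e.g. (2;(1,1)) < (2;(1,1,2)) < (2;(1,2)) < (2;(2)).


12 minimal non-faces of Δ(Σ) (on 10 rays):

  • {1,5}:  v_{1} + v_{5} = 0  ⇒ sig = (2;())
  • {2,9}:  v_{2} + v_{9} = v_{5} + v_{7}  ⇒ sig = (2;(1,1))
  • {3,8}:  v_{3} + v_{8} = v_{2} + v_{5}  ⇒ sig = (2;(1,1))
  • {1,8}:  v_{1} + v_{8} = v_{0} + v_{2} + v_{7}  ⇒ sig = (2;(1,1,1))
  • {1,9}:  v_{1} + v_{9} = v_{4} + v_{6} + v_{7}  ⇒ sig = (2;(1,1,1))
  • {8,9}:  v_{8} + v_{9} = v_{0} + 2·v_{5} + 2·v_{7}  ⇒ sig = (2;(1,2,2))
  • {0,3,7}:  v_{0} + v_{3} + v_{7} = 0  ⇒ sig = (3;())
  • {2,4,6}:  v_{2} + v_{4} + v_{6} = 0  ⇒ sig = (3;())
  • {0,3,9}:  v_{0} + v_{3} + v_{9} = v_{4} + v_{5} + v_{6}  ⇒ sig = (3;(1,1,1))
  • {4,6,8}:  v_{4} + v_{6} + v_{8} = v_{0} + v_{5} + v_{7}  ⇒ sig = (3;(1,1,1))
  • {0,2,5,7}:  v_{0} + v_{2} + v_{5} + v_{7} = v_{8}  ⇒ sig = (4;(1))
  • {4,5,6,7}:  v_{4} + v_{5} + v_{6} + v_{7} = v_{9}  ⇒ sig = (4;(1))

so the primitive-relation signature multiset is
    |P|=2: 6 collections, coeffs (), (1,1), (1,1), (1,1,1), (1,1,1), (1,2,2)
    |P|=3: 4 collections, coeffs (), (), (1,1,1), (1,1,1)
    |P|=4: 2 collections, coeffs (1), (1)


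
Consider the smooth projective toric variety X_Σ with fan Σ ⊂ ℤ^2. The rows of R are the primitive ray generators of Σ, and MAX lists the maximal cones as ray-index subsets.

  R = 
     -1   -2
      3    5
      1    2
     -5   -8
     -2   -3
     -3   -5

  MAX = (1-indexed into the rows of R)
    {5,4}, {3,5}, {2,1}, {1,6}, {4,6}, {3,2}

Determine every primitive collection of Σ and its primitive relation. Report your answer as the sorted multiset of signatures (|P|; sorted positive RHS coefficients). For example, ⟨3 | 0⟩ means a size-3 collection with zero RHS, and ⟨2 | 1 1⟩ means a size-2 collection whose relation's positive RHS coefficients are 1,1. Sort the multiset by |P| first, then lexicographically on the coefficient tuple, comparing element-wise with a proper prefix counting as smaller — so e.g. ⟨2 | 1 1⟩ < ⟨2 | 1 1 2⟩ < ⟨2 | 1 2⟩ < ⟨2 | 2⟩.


9 collections generate NE(X_Σ); each relation:

  • {1,3}:  v_{1} + v_{3} = 0  so sig = ⟨2 | 0⟩
  • {2,6}:  v_{2} + v_{6} = 0  so sig = ⟨2 | 0⟩
  • {1,5}:  v_{1} + v_{5} = v_{6}  so sig = ⟨2 | 1⟩
  • {2,4}:  v_{2} + v_{4} = v_{5}  so sig = ⟨2 | 1⟩
  • {2,5}:  v_{2} + v_{5} = v_{3}  so sig = ⟨2 | 1⟩
  • {3,6}:  v_{3} + v_{6} = v_{5}  so sig = ⟨2 | 1⟩
  • {5,6}:  v_{5} + v_{6} = v_{4}  so sig = ⟨2 | 1⟩
  • {1,4}:  v_{1} + v_{4} = 2·v_{6}  so sig = ⟨2 | 2⟩
  • {3,4}:  v_{3} + v_{4} = 2·v_{5}  so sig = ⟨2 | 2⟩

Hence PRS(X_Σ) =
    ⟨2 | 0⟩
    ⟨2 | 0⟩
    ⟨2 | 1⟩
    ⟨2 | 1⟩
    ⟨2 | 1⟩
    ⟨2 | 1⟩
    ⟨2 | 1⟩
    ⟨2 | 2⟩
    ⟨2 | 2⟩


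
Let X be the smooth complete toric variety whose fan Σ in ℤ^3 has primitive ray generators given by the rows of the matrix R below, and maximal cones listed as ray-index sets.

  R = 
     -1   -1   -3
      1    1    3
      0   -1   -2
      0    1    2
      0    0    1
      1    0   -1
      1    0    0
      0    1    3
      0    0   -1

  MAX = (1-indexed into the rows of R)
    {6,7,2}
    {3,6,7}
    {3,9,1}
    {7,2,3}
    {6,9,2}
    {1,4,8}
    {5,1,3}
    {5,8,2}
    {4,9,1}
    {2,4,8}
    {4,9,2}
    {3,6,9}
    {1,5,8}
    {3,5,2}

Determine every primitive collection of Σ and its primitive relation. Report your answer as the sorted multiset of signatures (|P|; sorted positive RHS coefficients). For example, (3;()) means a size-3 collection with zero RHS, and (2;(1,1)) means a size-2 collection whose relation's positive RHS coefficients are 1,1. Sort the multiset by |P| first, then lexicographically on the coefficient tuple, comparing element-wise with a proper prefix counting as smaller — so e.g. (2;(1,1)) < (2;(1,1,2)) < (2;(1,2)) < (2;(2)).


The 17 primitive collections of Σ (r=9, n=3):

  • {1,2}:  v_{1} + v_{2} = 0 — sig = (2;())
  • {3,4}:  v_{3} + v_{4} = 0 — sig = (2;())
  • {5,9}:  v_{5} + v_{9} = 0 — sig = (2;())
  • {3,8}:  v_{3} + v_{8} = v_{5} — sig = (2;(1))
  • {4,5}:  v_{4} + v_{5} = v_{8} — sig = (2;(1))
  • {5,6}:  v_{5} + v_{6} = v_{7} — sig = (2;(1))
  • {7,8}:  v_{7} + v_{8} = v_{2} — sig = (2;(1))
  • {7,9}:  v_{7} + v_{9} = v_{6} — sig = (2;(1))
  • {8,9}:  v_{8} + v_{9} = v_{4} — sig = (2;(1))
  • {1,7}:  v_{1} + v_{7} = v_{3} + v_{9} — sig = (2;(1,1))
  • {4,7}:  v_{4} + v_{7} = v_{2} + v_{9} — sig = (2;(1,1))
  • {5,7}:  v_{5} + v_{7} = v_{2} + v_{3} — sig = (2;(1,1))
  • {6,8}:  v_{6} + v_{8} = v_{2} + v_{9} — sig = (2;(1,1))
  • {1,6}:  v_{1} + v_{6} = v_{3} + 2·v_{9} — sig = (2;(1,2))
  • {4,6}:  v_{4} + v_{6} = v_{2} + 2·v_{9} — sig = (2;(1,2))
  • {2,3,9}:  v_{2} + v_{3} + v_{9} = v_{7} — sig = (3;(1))
  • {2,3,6}:  v_{2} + v_{3} + v_{6} = 2·v_{7} — sig = (3;(2))

Hence PRS(X_Σ) =
[(2;()), (2;()), (2;()), (2;(1)), (2;(1)), (2;(1)), (2;(1)), (2;(1)), (2;(1)), (2;(1,1)), (2;(1,1)), (2;(1,1)), (2;(1,1)), (2;(1,2)), (2;(1,2)), (3;(1)), (3;(2))]


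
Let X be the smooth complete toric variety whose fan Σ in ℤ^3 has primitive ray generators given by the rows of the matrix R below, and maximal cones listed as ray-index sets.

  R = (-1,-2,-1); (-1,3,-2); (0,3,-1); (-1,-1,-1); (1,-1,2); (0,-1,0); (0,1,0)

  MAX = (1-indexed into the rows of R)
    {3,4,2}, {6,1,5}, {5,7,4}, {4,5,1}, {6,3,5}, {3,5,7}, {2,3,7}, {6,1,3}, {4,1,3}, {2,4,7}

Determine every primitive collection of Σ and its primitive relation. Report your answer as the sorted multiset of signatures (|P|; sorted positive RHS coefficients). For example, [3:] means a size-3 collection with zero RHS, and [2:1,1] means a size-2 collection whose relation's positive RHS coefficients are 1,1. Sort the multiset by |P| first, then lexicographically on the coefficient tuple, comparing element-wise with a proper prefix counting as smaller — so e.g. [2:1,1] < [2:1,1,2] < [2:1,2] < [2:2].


The 9 primitive collections of Σ (r=7, n=3):

  {6,7}:  v_{6} + v_{7} = 0 — sig = [2:]
  {1,7}:  v_{1} + v_{7} = v_{4} — sig = [2:1]
  {4,6}:  v_{4} + v_{6} = v_{1} — sig = [2:1]
  {2,6}:  v_{2} + v_{6} = v_{3} + v_{4} — sig = [2:1,1]
  {1,2}:  v_{1} + v_{2} = v_{3} + 2·v_{4} — sig = [2:1,2]
  {2,5}:  v_{2} + v_{5} = 2·v_{7} — sig = [2:2]
  {1,3,5}:  v_{1} + v_{3} + v_{5} = 0 — sig = [3:]
  {3,4,5}:  v_{3} + v_{4} + v_{5} = v_{7} — sig = [3:1]
  {3,4,7}:  v_{3} + v_{4} + v_{7} = v_{2} — sig = [3:1]

Hence PRS(X_Σ) =
[[2:], [2:1], [2:1], [2:1,1], [2:1,2], [2:2], [3:], [3:1], [3:1]]


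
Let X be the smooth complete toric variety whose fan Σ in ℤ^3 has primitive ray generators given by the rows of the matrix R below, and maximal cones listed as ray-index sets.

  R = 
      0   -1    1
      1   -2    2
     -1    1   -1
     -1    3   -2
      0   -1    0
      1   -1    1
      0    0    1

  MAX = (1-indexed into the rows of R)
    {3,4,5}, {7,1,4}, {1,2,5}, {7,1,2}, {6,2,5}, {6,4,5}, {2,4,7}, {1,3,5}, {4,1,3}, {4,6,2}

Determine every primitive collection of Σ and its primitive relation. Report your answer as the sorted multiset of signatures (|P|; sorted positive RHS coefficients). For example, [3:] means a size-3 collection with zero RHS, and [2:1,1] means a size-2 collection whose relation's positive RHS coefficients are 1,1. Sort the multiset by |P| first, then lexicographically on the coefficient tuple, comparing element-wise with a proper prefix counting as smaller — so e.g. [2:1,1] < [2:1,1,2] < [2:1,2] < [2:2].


Δ(Σ) — 7 vertices, 9 min non-faces:

  {3,6}:  v_{3} + v_{6} = 0 ; sig = [2:]
  {1,6}:  v_{1} + v_{6} = v_{2} ; sig = [2:1]
  {2,3}:  v_{2} + v_{3} = v_{1} ; sig = [2:1]
  {5,7}:  v_{5} + v_{7} = v_{1} ; sig = [2:1]
  {3,7}:  v_{3} + v_{7} = 2·v_{1} + v_{4} ; sig = [2:1,2]
  {6,7}:  v_{6} + v_{7} = 2·v_{2} + v_{4} ; sig = [2:1,2]
  {2,4,5}:  v_{2} + v_{4} + v_{5} = 0 ; sig = [3:]
  {1,2,4}:  v_{1} + v_{2} + v_{4} = v_{7} ; sig = [3:1]
  {1,4,5}:  v_{1} + v_{4} + v_{5} = v_{3} ; sig = [3:1]

Sorted signature multiset PRS(X):
    |P|=2: 6 collections, coeffs (), (1), (1), (1), (1,2), (1,2)
    |P|=3: 3 collections, coeffs (), (1), (1)


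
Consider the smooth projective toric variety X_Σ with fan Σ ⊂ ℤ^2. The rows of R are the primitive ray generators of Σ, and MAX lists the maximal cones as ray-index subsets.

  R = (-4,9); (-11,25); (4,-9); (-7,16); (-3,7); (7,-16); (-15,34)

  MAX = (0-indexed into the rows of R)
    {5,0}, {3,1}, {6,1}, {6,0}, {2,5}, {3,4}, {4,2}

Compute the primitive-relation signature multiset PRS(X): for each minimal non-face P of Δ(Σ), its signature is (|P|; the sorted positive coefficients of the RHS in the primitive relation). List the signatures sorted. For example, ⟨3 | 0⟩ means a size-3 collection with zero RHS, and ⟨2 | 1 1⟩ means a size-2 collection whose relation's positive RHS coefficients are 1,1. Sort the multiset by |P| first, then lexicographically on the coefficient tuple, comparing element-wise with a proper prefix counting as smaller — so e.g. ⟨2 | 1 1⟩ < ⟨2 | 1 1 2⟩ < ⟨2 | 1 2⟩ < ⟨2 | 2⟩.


Minimal non-faces — 14 found among 7 rays, 7 max cones:

  {0,2}:  v_{0} + v_{2} = 0  ⇒ sig = ⟨2 | 0⟩
  {3,5}:  v_{3} + v_{5} = 0  ⇒ sig = ⟨2 | 0⟩
  {0,1}:  v_{0} + v_{1} = v_{6}  ⇒ sig = ⟨2 | 1⟩
  {0,3}:  v_{0} + v_{3} = v_{1}  ⇒ sig = ⟨2 | 1⟩
  {0,4}:  v_{0} + v_{4} = v_{3}  ⇒ sig = ⟨2 | 1⟩
  {1,2}:  v_{1} + v_{2} = v_{3}  ⇒ sig = ⟨2 | 1⟩
  {1,5}:  v_{1} + v_{5} = v_{0}  ⇒ sig = ⟨2 | 1⟩
  {2,3}:  v_{2} + v_{3} = v_{4}  ⇒ sig = ⟨2 | 1⟩
  {2,6}:  v_{2} + v_{6} = v_{1}  ⇒ sig = ⟨2 | 1⟩
  {4,5}:  v_{4} + v_{5} = v_{2}  ⇒ sig = ⟨2 | 1⟩
  {4,6}:  v_{4} + v_{6} = v_{1} + v_{3}  ⇒ sig = ⟨2 | 1 1⟩
  {1,4}:  v_{1} + v_{4} = 2·v_{3}  ⇒ sig = ⟨2 | 2⟩
  {3,6}:  v_{3} + v_{6} = 2·v_{1}  ⇒ sig = ⟨2 | 2⟩
  {5,6}:  v_{5} + v_{6} = 2·v_{0}  ⇒ sig = ⟨2 | 2⟩

Sorted signature multiset PRS(X):
    ⟨2 | 0⟩
    ⟨2 | 0⟩
    ⟨2 | 1⟩
    ⟨2 | 1⟩
    ⟨2 | 1⟩
    ⟨2 | 1⟩
    ⟨2 | 1⟩
    ⟨2 | 1⟩
    ⟨2 | 1⟩
    ⟨2 | 1⟩
    ⟨2 | 1 1⟩
    ⟨2 | 2⟩
    ⟨2 | 2⟩
    ⟨2 | 2⟩


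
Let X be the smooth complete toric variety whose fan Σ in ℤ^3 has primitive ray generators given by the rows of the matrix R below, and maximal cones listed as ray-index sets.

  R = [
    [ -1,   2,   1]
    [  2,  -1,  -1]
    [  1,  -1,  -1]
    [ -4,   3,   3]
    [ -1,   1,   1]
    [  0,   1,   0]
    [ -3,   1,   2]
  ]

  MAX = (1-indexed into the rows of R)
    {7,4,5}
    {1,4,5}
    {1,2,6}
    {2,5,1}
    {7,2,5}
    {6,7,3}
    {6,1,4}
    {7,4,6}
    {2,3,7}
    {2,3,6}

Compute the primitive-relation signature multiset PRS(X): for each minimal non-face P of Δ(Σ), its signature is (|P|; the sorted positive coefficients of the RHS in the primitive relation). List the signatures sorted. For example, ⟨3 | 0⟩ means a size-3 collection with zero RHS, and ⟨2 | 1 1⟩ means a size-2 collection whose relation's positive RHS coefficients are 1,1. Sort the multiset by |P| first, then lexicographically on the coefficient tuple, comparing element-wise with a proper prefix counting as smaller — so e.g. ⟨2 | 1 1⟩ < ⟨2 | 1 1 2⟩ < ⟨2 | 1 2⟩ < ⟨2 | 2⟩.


Δ(Σ) — 7 vertices, 7 min non-faces:

  • {3,5}:  v_{3} + v_{5} = 0  →  sig = ⟨2 | 0⟩
  • {1,3}:  v_{1} + v_{3} = v_{6}  →  sig = ⟨2 | 1⟩
  • {1,7}:  v_{1} + v_{7} = v_{4}  →  sig = ⟨2 | 1⟩
  • {5,6}:  v_{5} + v_{6} = v_{1}  →  sig = ⟨2 | 1⟩
  • {3,4}:  v_{3} + v_{4} = v_{6} + v_{7}  →  sig = ⟨2 | 1 1⟩
  • {2,4}:  v_{2} + v_{4} = 2·v_{5}  →  sig = ⟨2 | 2⟩
  • {2,6,7}:  v_{2} + v_{6} + v_{7} = v_{5}  →  sig = ⟨3 | 1⟩

so the primitive-relation signature multiset is
    ⟨2 | 0⟩
    ⟨2 | 1⟩
    ⟨2 | 1⟩
    ⟨2 | 1⟩
    ⟨2 | 1 1⟩
    ⟨2 | 2⟩
    ⟨3 | 1⟩


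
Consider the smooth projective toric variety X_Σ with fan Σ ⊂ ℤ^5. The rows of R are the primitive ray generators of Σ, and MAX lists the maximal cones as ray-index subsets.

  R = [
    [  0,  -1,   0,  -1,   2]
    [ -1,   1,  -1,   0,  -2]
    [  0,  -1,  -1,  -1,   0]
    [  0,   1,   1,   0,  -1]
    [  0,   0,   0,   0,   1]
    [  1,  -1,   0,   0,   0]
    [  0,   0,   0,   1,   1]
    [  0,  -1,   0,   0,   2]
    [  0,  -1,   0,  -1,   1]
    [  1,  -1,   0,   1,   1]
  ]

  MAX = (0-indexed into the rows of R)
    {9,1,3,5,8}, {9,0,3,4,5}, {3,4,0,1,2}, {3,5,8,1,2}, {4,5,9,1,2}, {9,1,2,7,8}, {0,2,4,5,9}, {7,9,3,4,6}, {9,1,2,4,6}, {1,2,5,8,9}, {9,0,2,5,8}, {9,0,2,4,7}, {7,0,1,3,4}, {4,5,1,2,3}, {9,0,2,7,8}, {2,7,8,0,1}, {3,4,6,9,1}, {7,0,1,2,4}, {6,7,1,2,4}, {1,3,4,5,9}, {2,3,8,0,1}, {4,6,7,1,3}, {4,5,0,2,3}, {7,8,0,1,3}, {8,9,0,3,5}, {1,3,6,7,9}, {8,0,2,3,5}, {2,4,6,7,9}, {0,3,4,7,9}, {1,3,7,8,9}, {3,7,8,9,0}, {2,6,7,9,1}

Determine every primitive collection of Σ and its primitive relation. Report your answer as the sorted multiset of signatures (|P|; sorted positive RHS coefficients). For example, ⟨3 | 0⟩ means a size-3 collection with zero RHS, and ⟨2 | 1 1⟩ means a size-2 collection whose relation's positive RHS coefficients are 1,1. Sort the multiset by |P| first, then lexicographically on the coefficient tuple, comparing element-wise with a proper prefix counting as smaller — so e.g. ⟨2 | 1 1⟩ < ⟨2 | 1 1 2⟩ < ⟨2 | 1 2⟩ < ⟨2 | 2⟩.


The 11 primitive collections of Σ (r=10, n=5):

  {4,8}:  v_{4} + v_{8} = v_{0} — sig = ⟨2 | 1⟩
  {5,6}:  v_{5} + v_{6} = v_{9} — sig = ⟨2 | 1⟩
  {6,8}:  v_{6} + v_{8} = v_{7} — sig = ⟨2 | 1⟩
  {0,6}:  v_{0} + v_{6} = v_{4} + v_{7} — sig = ⟨2 | 1 1⟩
  {5,7}:  v_{5} + v_{7} = v_{8} + v_{9} — sig = ⟨2 | 1 1⟩
  {2,3,6}:  v_{2} + v_{3} + v_{6} = 0 — sig = ⟨3 | 0⟩
  {0,1,5}:  v_{0} + v_{1} + v_{5} = v_{2} — sig = ⟨3 | 1⟩
  {2,3,7}:  v_{2} + v_{3} + v_{7} = v_{8} — sig = ⟨3 | 1⟩
  {2,3,9}:  v_{2} + v_{3} + v_{9} = v_{5} — sig = ⟨3 | 1⟩
  {0,1,9}:  v_{0} + v_{1} + v_{9} = v_{2} + v_{6} — sig = ⟨3 | 1 1⟩
  {1,4,7,9}:  v_{1} + v_{4} + v_{7} + v_{9} = v_{2} + 2·v_{6} — sig = ⟨4 | 1 2⟩

Signatures (|P|; sorted positive RHS coefficients), sorted:
    ⟨2 | 1⟩
    ⟨2 | 1⟩
    ⟨2 | 1⟩
    ⟨2 | 1 1⟩
    ⟨2 | 1 1⟩
    ⟨3 | 0⟩
    ⟨3 | 1⟩
    ⟨3 | 1⟩
    ⟨3 | 1⟩
    ⟨3 | 1 1⟩
    ⟨4 | 1 2⟩


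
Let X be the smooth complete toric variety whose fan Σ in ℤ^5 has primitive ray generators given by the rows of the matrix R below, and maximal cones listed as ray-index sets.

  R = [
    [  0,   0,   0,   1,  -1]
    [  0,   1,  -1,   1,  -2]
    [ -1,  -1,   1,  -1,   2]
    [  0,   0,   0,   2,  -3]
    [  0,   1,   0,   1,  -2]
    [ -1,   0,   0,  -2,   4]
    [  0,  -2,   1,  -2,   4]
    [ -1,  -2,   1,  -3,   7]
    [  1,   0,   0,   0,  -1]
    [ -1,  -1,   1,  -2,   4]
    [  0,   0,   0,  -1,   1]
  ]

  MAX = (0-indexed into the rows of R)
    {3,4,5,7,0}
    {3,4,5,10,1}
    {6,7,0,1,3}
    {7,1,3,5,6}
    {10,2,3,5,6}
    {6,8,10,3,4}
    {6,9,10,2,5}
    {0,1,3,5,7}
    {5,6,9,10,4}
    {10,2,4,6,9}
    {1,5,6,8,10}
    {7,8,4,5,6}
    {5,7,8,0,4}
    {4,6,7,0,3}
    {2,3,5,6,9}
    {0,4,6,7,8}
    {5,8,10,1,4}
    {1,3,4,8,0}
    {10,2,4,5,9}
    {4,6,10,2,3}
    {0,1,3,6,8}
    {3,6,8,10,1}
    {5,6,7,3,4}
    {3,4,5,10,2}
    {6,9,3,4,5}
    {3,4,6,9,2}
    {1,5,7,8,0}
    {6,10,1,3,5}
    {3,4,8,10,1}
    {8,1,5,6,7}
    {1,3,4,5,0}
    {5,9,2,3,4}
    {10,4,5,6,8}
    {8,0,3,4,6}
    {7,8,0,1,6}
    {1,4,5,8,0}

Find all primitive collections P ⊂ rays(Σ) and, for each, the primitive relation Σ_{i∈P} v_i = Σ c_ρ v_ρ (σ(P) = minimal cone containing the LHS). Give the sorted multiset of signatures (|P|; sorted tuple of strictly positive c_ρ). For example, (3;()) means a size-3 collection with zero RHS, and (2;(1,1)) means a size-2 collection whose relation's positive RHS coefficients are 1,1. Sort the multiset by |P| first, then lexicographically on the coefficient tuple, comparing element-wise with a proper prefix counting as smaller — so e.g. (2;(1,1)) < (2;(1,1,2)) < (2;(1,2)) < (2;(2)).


Minimal non-faces — 18 found among 11 rays, 36 max cones:

  P={0,10}:  v_{0} + v_{10} = 0 — sig = (2;())
  P={0,2}:  v_{0} + v_{2} = v_{3} + v_{9} — sig = (2;(1,1))
  P={7,10}:  v_{7} + v_{10} = v_{5} + v_{6} — sig = (2;(1,1))
  P={1,9}:  v_{1} + v_{9} = v_{3} + v_{5} + v_{10} — sig = (2;(1,1,1))
  P={8,9}:  v_{8} + v_{9} = v_{4} + v_{6} + v_{10} — sig = (2;(1,1,1))
  P={0,9}:  v_{0} + v_{9} = v_{3} + v_{4} + v_{5} + v_{6} — sig = (2;(1,1,1,1))
  P={2,7}:  v_{2} + v_{7} = v_{3} + v_{5} + v_{6} + v_{9} — sig = (2;(1,1,1,1))
  P={2,8}:  v_{2} + v_{8} = v_{3} + v_{4} + v_{6} + 2·v_{10} — sig = (2;(1,1,1,2))
  P={7,9}:  v_{7} + v_{9} = v_{3} + v_{4} + 2·v_{5} + 2·v_{6} — sig = (2;(1,1,2,2))
  P={1,2}:  v_{1} + v_{2} = 2·v_{3} + v_{5} + 2·v_{10} — sig = (2;(1,2,2))
  P={1,4,6}:  v_{1} + v_{4} + v_{6} = 0 — sig = (3;())
  P={3,5,8}:  v_{3} + v_{5} + v_{8} = 0 — sig = (3;())
  P={0,5,6}:  v_{0} + v_{5} + v_{6} = v_{7} — sig = (3;(1))
  P={3,9,10}:  v_{3} + v_{9} + v_{10} = v_{2} — sig = (3;(1))
  P={1,4,7}:  v_{1} + v_{4} + v_{7} = v_{0} + v_{5} — sig = (3;(1,1))
  P={3,7,8}:  v_{3} + v_{7} + v_{8} = v_{0} + v_{6} — sig = (3;(1,1))
  P={2,4,5,6}:  v_{2} + v_{4} + v_{5} + v_{6} = 2·v_{9} — sig = (4;(2))
  P={3,4,5,6,10}:  v_{3} + v_{4} + v_{5} + v_{6} + v_{10} = v_{9} — sig = (5;(1))

Signatures (|P|; sorted positive RHS coefficients), sorted:
{ (2;()),  (2;(1,1)) ×2,  (2;(1,1,1)) ×2,  (2;(1,1,1,1)) ×2,  (2;(1,1,1,2)),  (2;(1,1,2,2)),  (2;(1,2,2)),  (3;()) ×2,  (3;(1)) ×2,  (3;(1,1)) ×2,  (4;(2)),  (5;(1)) }


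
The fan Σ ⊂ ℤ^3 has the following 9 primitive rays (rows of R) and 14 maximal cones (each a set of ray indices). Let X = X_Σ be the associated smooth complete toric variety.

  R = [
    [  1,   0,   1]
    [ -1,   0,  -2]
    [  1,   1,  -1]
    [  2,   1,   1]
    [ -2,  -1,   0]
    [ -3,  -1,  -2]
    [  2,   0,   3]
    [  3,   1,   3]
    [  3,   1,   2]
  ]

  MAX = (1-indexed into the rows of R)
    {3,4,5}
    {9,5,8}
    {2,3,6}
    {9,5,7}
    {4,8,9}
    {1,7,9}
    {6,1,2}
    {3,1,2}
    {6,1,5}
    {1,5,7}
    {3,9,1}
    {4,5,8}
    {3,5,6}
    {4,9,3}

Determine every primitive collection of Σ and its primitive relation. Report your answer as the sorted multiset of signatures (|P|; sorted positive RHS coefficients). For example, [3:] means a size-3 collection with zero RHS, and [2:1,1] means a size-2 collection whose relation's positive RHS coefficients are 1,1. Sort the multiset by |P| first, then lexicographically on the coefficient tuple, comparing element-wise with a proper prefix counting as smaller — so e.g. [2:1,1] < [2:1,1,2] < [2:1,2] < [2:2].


20 minimal non-faces of Δ(Σ) (on 9 rays):

  P = {6,9}:  v_{6} + v_{9} = 0  so sig = [2:]
  P = {1,4}:  v_{1} + v_{4} = v_{9}  so sig = [2:1]
  P = {2,4}:  v_{2} + v_{4} = v_{3}  so sig = [2:1]
  P = {2,5}:  v_{2} + v_{5} = v_{6}  so sig = [2:1]
  P = {2,7}:  v_{2} + v_{7} = v_{1}  so sig = [2:1]
  P = {2,8}:  v_{2} + v_{8} = v_{4}  so sig = [2:1]
  P = {3,7}:  v_{3} + v_{7} = v_{9}  so sig = [2:1]
  P = {2,9}:  v_{2} + v_{9} = v_{1} + v_{3}  so sig = [2:1,1]
  P = {4,6}:  v_{4} + v_{6} = v_{3} + v_{5}  so sig = [2:1,1]
  P = {6,7}:  v_{6} + v_{7} = v_{1} + v_{5}  so sig = [2:1,1]
  P = {6,8}:  v_{6} + v_{8} = v_{4} + v_{5}  so sig = [2:1,1]
  P = {1,8}:  v_{1} + v_{8} = v_{5} + 2·v_{9}  so sig = [2:1,2]
  P = {4,7}:  v_{4} + v_{7} = v_{5} + 2·v_{9}  so sig = [2:1,2]
  P = {3,8}:  v_{3} + v_{8} = 2·v_{4}  so sig = [2:2]
  P = {7,8}:  v_{7} + v_{8} = 2·v_{5} + 3·v_{9}  so sig = [2:2,3]
  P = {1,3,5}:  v_{1} + v_{3} + v_{5} = 0  so sig = [3:]
  P = {1,3,6}:  v_{1} + v_{3} + v_{6} = v_{2}  so sig = [3:1]
  P = {1,5,9}:  v_{1} + v_{5} + v_{9} = v_{7}  so sig = [3:1]
  P = {3,5,9}:  v_{3} + v_{5} + v_{9} = v_{4}  so sig = [3:1]
  P = {4,5,9}:  v_{4} + v_{5} + v_{9} = v_{8}  so sig = [3:1]

Signatures (|P|; sorted positive RHS coefficients), sorted:
    |P|=2: 15 collections, coeffs (), (1), (1), (1), (1), (1), (1), (1,1), (1,1), (1,1), (1,1), (1,2), (1,2), (2), (2,3)
    |P|=3: 5 collections, coeffs (), (1), (1), (1), (1)


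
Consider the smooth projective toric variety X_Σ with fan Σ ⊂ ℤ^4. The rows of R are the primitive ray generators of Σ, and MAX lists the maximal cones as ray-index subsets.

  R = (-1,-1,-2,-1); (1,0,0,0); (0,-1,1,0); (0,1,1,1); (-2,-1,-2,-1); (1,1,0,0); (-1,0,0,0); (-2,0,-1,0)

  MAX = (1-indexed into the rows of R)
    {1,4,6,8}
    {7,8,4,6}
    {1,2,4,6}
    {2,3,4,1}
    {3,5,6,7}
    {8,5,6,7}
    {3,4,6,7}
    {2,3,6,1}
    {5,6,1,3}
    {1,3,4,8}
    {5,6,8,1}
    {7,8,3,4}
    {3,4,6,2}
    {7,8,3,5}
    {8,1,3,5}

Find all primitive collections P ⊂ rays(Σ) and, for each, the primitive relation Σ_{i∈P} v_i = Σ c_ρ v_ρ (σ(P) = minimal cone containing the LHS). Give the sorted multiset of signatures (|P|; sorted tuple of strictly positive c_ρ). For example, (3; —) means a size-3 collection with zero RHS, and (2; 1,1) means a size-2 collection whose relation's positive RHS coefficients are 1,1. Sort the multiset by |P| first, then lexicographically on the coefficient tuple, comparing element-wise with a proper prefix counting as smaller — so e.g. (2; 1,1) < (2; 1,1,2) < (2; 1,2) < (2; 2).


Primitive collections (7):

  P={2,7}:  v_{2} + v_{7} = 0 — sig = (2; —)
  P={1,7}:  v_{1} + v_{7} = v_{5} — sig = (2; 1)
  P={2,5}:  v_{2} + v_{5} = v_{1} — sig = (2; 1)
  P={4,5}:  v_{4} + v_{5} = v_{8} — sig = (2; 1)
  P={2,8}:  v_{2} + v_{8} = v_{1} + v_{4} — sig = (2; 1,1)
  P={3,6,8}:  v_{3} + v_{6} + v_{8} = v_{7} — sig = (3; 1)
  P={1,3,4,6}:  v_{1} + v_{3} + v_{4} + v_{6} = 0 — sig = (4; —)

so the primitive-relation signature multiset is
[(2; —), (2; 1), (2; 1), (2; 1), (2; 1,1), (3; 1), (4; —)]


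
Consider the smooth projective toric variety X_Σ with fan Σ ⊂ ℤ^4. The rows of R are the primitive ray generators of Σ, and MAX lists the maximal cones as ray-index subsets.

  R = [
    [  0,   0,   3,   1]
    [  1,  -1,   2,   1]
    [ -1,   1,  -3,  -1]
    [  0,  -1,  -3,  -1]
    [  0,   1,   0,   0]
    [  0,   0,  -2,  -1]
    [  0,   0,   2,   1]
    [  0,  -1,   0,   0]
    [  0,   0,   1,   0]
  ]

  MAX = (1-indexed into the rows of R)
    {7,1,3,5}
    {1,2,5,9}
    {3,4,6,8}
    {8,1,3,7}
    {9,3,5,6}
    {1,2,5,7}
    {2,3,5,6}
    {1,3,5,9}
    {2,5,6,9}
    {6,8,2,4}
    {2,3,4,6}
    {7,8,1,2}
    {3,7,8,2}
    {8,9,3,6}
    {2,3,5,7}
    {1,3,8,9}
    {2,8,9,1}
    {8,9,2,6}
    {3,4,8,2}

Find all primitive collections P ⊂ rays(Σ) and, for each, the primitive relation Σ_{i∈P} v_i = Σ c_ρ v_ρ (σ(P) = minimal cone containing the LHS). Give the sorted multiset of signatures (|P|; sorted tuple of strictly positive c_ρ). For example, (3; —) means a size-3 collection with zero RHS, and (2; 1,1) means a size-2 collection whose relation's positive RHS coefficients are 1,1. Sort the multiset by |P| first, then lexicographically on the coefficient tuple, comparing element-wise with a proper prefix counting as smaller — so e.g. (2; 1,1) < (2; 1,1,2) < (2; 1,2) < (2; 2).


|primitive collections| = 11. Relations:

  {5,8}:  v_{5} + v_{8} = 0  so sig = (2; —)
  {6,7}:  v_{6} + v_{7} = 0  so sig = (2; —)
  {1,4}:  v_{1} + v_{4} = v_{8}  so sig = (2; 1)
  {1,6}:  v_{1} + v_{6} = v_{9}  so sig = (2; 1)
  {7,9}:  v_{7} + v_{9} = v_{1}  so sig = (2; 1)
  {4,9}:  v_{4} + v_{9} = v_{6} + v_{8}  so sig = (2; 1,1)
  {4,5}:  v_{4} + v_{5} = v_{2} + v_{3} + v_{6}  so sig = (2; 1,1,1)
  {4,7}:  v_{4} + v_{7} = v_{2} + v_{3} + v_{8}  so sig = (2; 1,1,1)
  {2,3,9}:  v_{2} + v_{3} + v_{9} = 0  so sig = (3; —)
  {1,2,3}:  v_{1} + v_{2} + v_{3} = v_{7}  so sig = (3; 1)
  {2,3,6,8}:  v_{2} + v_{3} + v_{6} + v_{8} = v_{4}  so sig = (4; 1)

so the primitive-relation signature multiset is
[(2; —), (2; —), (2; 1), (2; 1), (2; 1), (2; 1,1), (2; 1,1,1), (2; 1,1,1), (3; —), (3; 1), (4; 1)]


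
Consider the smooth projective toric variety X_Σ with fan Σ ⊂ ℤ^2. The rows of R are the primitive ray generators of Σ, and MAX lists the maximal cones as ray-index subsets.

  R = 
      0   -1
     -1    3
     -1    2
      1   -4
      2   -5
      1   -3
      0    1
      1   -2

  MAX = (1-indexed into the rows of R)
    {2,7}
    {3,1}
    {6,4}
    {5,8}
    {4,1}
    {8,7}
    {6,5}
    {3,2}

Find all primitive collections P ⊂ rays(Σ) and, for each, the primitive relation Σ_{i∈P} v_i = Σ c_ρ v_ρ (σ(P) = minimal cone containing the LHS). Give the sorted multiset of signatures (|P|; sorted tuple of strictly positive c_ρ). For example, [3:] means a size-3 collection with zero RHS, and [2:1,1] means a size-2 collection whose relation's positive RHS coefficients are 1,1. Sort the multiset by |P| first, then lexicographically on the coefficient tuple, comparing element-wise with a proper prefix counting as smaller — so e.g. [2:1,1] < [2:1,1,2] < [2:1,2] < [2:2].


Primitive collections (20):

  P = {1,7}:  v_{1} + v_{7} = 0  →  sig = [2:]
  P = {2,6}:  v_{2} + v_{6} = 0  →  sig = [2:]
  P = {3,8}:  v_{3} + v_{8} = 0  →  sig = [2:]
  P = {1,2}:  v_{1} + v_{2} = v_{3}  →  sig = [2:1]
  P = {1,6}:  v_{1} + v_{6} = v_{4}  →  sig = [2:1]
  P = {1,8}:  v_{1} + v_{8} = v_{6}  →  sig = [2:1]
  P = {2,4}:  v_{2} + v_{4} = v_{1}  →  sig = [2:1]
  P = {2,5}:  v_{2} + v_{5} = v_{8}  →  sig = [2:1]
  P = {2,8}:  v_{2} + v_{8} = v_{7}  →  sig = [2:1]
  P = {3,5}:  v_{3} + v_{5} = v_{6}  →  sig = [2:1]
  P = {3,6}:  v_{3} + v_{6} = v_{1}  →  sig = [2:1]
  P = {3,7}:  v_{3} + v_{7} = v_{2}  →  sig = [2:1]
  P = {4,7}:  v_{4} + v_{7} = v_{6}  →  sig = [2:1]
  P = {6,7}:  v_{6} + v_{7} = v_{8}  →  sig = [2:1]
  P = {6,8}:  v_{6} + v_{8} = v_{5}  →  sig = [2:1]
  P = {1,5}:  v_{1} + v_{5} = 2·v_{6}  →  sig = [2:2]
  P = {3,4}:  v_{3} + v_{4} = 2·v_{1}  →  sig = [2:2]
  P = {4,8}:  v_{4} + v_{8} = 2·v_{6}  →  sig = [2:2]
  P = {5,7}:  v_{5} + v_{7} = 2·v_{8}  →  sig = [2:2]
  P = {4,5}:  v_{4} + v_{5} = 3·v_{6}  →  sig = [2:3]

Sorted signature multiset PRS(X):
    |P|=2: 20 collections, coeffs (), (), (), (1), (1), (1), (1), (1), (1), (1), (1), (1), (1), (1), (1), (2), (2), (2), (2), (3)


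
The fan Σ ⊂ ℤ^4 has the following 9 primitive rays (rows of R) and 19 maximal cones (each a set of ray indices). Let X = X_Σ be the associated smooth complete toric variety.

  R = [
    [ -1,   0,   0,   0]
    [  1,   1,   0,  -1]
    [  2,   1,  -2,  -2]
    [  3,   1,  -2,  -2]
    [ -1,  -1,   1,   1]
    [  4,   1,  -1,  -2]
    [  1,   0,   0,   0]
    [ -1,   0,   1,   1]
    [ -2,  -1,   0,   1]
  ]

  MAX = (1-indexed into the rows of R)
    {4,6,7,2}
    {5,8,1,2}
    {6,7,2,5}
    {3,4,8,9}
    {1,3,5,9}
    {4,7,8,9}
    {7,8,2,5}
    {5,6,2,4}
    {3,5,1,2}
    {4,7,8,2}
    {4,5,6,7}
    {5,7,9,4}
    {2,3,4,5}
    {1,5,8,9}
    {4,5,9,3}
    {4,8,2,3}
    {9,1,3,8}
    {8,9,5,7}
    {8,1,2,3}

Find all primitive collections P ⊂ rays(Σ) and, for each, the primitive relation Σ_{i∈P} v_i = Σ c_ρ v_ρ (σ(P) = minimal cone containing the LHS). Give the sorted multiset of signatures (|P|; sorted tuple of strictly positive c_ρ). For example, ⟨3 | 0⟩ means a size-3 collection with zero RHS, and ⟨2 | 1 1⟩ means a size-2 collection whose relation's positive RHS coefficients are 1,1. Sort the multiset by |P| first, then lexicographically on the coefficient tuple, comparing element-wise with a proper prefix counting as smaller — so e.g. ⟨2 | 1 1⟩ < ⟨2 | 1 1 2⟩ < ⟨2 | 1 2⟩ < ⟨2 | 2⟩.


Σ has 11 primitive collections:

  P={1,7}:  v_{1} + v_{7} = 0  so sig = ⟨2 | 0⟩
  P={1,4}:  v_{1} + v_{4} = v_{3}  so sig = ⟨2 | 1⟩
  P={2,9}:  v_{2} + v_{9} = v_{1}  so sig = ⟨2 | 1⟩
  P={3,7}:  v_{3} + v_{7} = v_{4}  so sig = ⟨2 | 1⟩
  P={6,9}:  v_{6} + v_{9} = v_{4} + v_{5}  so sig = ⟨2 | 1 1⟩
  P={1,6}:  v_{1} + v_{6} = v_{2} + v_{4} + v_{5}  so sig = ⟨2 | 1 1 1⟩
  P={3,6}:  v_{3} + v_{6} = v_{2} + 2·v_{4} + v_{5}  so sig = ⟨2 | 1 1 2⟩
  P={6,8}:  v_{6} + v_{8} = v_{2} + 2·v_{7}  so sig = ⟨2 | 1 2⟩
  P={3,5,8}:  v_{3} + v_{5} + v_{8} = 0  so sig = ⟨3 | 0⟩
  P={4,5,8}:  v_{4} + v_{5} + v_{8} = v_{7}  so sig = ⟨3 | 1⟩
  P={2,4,5,7}:  v_{2} + v_{4} + v_{5} + v_{7} = v_{6}  so sig = ⟨4 | 1⟩

so the primitive-relation signature multiset is
[⟨2 | 0⟩, ⟨2 | 1⟩, ⟨2 | 1⟩, ⟨2 | 1⟩, ⟨2 | 1 1⟩, ⟨2 | 1 1 1⟩, ⟨2 | 1 1 2⟩, ⟨2 | 1 2⟩, ⟨3 | 0⟩, ⟨3 | 1⟩, ⟨4 | 1⟩]


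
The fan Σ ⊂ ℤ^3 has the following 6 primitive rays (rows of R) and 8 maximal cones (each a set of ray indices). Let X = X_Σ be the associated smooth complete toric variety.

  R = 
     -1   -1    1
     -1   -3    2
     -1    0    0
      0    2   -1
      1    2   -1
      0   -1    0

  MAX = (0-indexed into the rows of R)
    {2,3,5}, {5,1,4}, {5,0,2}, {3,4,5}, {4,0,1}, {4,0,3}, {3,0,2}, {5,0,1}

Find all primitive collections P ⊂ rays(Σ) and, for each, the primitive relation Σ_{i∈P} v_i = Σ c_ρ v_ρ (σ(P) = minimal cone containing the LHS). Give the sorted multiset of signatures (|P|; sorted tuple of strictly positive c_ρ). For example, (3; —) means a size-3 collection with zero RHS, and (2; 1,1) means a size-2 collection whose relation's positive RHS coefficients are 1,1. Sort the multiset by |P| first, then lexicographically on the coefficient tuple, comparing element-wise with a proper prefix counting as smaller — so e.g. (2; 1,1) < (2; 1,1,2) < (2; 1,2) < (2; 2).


|primitive collections| = 5. Relations:

  P = {1,3}:  v_{1} + v_{3} = v_{0}  ⟹  sig = (2; 1)
  P = {2,4}:  v_{2} + v_{4} = v_{3}  ⟹  sig = (2; 1)
  P = {1,2}:  v_{1} + v_{2} = 2·v_{0} + v_{5}  ⟹  sig = (2; 1,2)
  P = {0,4,5}:  v_{0} + v_{4} + v_{5} = 0  ⟹  sig = (3; —)
  P = {0,3,5}:  v_{0} + v_{3} + v_{5} = v_{2}  ⟹  sig = (3; 1)

Sorted signature multiset PRS(X):
    (2; 1)
    (2; 1)
    (2; 1,2)
    (3; —)
    (3; 1)


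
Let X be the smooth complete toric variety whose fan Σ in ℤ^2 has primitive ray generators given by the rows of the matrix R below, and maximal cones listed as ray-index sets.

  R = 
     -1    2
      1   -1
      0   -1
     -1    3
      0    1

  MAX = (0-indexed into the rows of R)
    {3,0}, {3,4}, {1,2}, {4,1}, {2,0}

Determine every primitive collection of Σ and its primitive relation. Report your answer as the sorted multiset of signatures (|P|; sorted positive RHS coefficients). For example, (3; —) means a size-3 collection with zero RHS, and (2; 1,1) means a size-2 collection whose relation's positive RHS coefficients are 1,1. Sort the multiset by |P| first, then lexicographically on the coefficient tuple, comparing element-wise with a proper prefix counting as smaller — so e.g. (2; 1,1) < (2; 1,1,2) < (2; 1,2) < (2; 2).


Primitive collections (5):

  • {2,4}:  v_{2} + v_{4} = 0 — sig = (2; —)
  • {0,1}:  v_{0} + v_{1} = v_{4} — sig = (2; 1)
  • {0,4}:  v_{0} + v_{4} = v_{3} — sig = (2; 1)
  • {2,3}:  v_{2} + v_{3} = v_{0} — sig = (2; 1)
  • {1,3}:  v_{1} + v_{3} = 2·v_{4} — sig = (2; 2)

Sorted signature multiset PRS(X):
{ (2; —),  (2; 1) ×3,  (2; 2) }


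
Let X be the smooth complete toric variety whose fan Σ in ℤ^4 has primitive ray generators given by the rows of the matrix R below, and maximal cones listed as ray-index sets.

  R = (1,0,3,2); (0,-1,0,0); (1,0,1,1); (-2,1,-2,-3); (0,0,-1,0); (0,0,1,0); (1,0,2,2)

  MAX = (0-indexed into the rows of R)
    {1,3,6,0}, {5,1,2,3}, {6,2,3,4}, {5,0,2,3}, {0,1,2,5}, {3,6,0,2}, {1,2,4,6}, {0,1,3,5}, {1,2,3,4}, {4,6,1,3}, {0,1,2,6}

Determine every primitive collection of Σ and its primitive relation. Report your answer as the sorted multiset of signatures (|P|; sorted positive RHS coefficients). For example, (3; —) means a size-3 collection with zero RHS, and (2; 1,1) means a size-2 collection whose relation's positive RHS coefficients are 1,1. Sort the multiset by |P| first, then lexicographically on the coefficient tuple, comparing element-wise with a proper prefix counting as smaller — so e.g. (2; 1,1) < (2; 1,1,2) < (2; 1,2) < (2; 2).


Minimal non-faces — 5 found among 7 rays, 11 max cones:

  P={4,5}:  v_{4} + v_{5} = 0  ⇒ sig = (2; —)
  P={0,4}:  v_{0} + v_{4} = v_{6}  ⇒ sig = (2; 1)
  P={5,6}:  v_{5} + v_{6} = v_{0}  ⇒ sig = (2; 1)
  P={1,2,3,6}:  v_{1} + v_{2} + v_{3} + v_{6} = v_{5}  ⇒ sig = (4; 1)
  P={0,1,2,3}:  v_{0} + v_{1} + v_{2} + v_{3} = 2·v_{5}  ⇒ sig = (4; 2)

Sorted signature multiset PRS(X):
    (2; —)
    (2; 1)
    (2; 1)
    (4; 1)
    (4; 2)


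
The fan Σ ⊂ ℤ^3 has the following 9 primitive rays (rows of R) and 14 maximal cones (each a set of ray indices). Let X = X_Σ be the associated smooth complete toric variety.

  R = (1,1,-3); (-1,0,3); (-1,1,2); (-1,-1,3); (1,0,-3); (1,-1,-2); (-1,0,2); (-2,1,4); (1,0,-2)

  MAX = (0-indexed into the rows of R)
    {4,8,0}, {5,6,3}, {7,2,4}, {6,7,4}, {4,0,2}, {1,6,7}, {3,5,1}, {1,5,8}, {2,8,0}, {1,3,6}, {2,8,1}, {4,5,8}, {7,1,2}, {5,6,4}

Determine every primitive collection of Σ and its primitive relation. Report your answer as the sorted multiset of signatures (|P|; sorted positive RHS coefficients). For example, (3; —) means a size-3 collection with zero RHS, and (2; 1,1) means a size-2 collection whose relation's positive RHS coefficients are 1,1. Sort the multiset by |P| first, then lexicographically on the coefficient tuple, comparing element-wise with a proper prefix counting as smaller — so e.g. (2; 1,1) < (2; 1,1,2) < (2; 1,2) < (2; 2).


|primitive collections| = 17. Relations:

  P = {0,3}:  v_{0} + v_{3} = 0  ⇒ sig = (2; —)
  P = {1,4}:  v_{1} + v_{4} = 0  ⇒ sig = (2; —)
  P = {2,5}:  v_{2} + v_{5} = 0  ⇒ sig = (2; —)
  P = {6,8}:  v_{6} + v_{8} = 0  ⇒ sig = (2; —)
  P = {2,6}:  v_{2} + v_{6} = v_{7}  ⇒ sig = (2; 1)
  P = {5,7}:  v_{5} + v_{7} = v_{6}  ⇒ sig = (2; 1)
  P = {7,8}:  v_{7} + v_{8} = v_{2}  ⇒ sig = (2; 1)
  P = {0,1}:  v_{0} + v_{1} = v_{2} + v_{8}  ⇒ sig = (2; 1,1)
  P = {0,5}:  v_{0} + v_{5} = v_{4} + v_{8}  ⇒ sig = (2; 1,1)
  P = {0,6}:  v_{0} + v_{6} = v_{2} + v_{4}  ⇒ sig = (2; 1,1)
  P = {2,3}:  v_{2} + v_{3} = v_{1} + v_{6}  ⇒ sig = (2; 1,1)
  P = {3,4}:  v_{3} + v_{4} = v_{5} + v_{6}  ⇒ sig = (2; 1,1)
  P = {3,8}:  v_{3} + v_{8} = v_{1} + v_{5}  ⇒ sig = (2; 1,1)
  P = {0,7}:  v_{0} + v_{7} = 2·v_{2} + v_{4}  ⇒ sig = (2; 1,2)
  P = {3,7}:  v_{3} + v_{7} = v_{1} + 2·v_{6}  ⇒ sig = (2; 1,2)
  P = {1,5,6}:  v_{1} + v_{5} + v_{6} = v_{3}  ⇒ sig = (3; 1)
  P = {2,4,8}:  v_{2} + v_{4} + v_{8} = v_{0}  ⇒ sig = (3; 1)

Hence PRS(X_Σ) =
    (2; —)
    (2; —)
    (2; —)
    (2; —)
    (2; 1)
    (2; 1)
    (2; 1)
    (2; 1,1)
    (2; 1,1)
    (2; 1,1)
    (2; 1,1)
    (2; 1,1)
    (2; 1,1)
    (2; 1,2)
    (2; 1,2)
    (3; 1)
    (3; 1)
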